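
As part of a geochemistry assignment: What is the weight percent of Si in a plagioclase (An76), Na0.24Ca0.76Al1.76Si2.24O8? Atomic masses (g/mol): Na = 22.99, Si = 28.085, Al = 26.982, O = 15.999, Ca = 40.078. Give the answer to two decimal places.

22.93 wt%

M(Na0.24Ca0.76Al1.76Si2.24O8) = 274.368 g/mol.
Si contributes 2.24 × 28.085 = 62.910 g per mole.
62.910/274.368 = 0.2293 → 22.93%.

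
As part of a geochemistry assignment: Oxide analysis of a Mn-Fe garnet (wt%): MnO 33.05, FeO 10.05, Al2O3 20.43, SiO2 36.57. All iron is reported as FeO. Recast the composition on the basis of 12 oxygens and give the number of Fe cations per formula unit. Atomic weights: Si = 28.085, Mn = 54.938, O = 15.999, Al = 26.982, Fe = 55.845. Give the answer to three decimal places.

0.692 Fe apfu

33.05 wt% MnO ÷ 70.937 g/mol = 0.46591 mol, giving 0.46591 Mn and 0.46591 O.
10.05 wt% FeO ÷ 71.844 g/mol = 0.13989 mol, giving 0.13989 Fe and 0.13989 O.
20.43 wt% Al2O3 ÷ 101.961 g/mol = 0.20037 mol, giving 0.40074 Al and 0.60111 O.
36.57 wt% SiO2 ÷ 60.083 g/mol = 0.60866 mol, giving 0.60866 Si and 1.21732 O.
Oxygen sums to 2.42423; scaling by 12/2.42423 = 4.95003 puts the formula on 12 O.
Fe: 0.13989 × 4.95003 = 0.692 atoms per formula unit.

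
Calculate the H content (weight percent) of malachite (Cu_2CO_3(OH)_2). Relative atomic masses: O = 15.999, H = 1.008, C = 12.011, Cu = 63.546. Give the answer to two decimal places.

Molar mass of Cu_2CO_3(OH)_2: 2*63.546 + 1*12.011 + 5*15.999 + 2*1.008 = 221.114 g/mol.
Mass of H per formula unit: 2 × 1.008 = 2.016 g.
Weight fraction H = 2.016 / 221.114 = 0.0091.

0.91 weight percent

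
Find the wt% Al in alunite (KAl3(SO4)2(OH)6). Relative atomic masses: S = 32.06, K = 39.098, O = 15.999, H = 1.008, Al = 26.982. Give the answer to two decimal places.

19.54 mass %

Formula mass = 1*39.098 + 3*26.982 + 2*32.06 + 14*15.999 + 6*1.008 = 414.198 g/mol, of which 80.946 g is Al.
So Al makes up 80.946/414.198 = 0.1954 of the mass, i.e. 19.54%.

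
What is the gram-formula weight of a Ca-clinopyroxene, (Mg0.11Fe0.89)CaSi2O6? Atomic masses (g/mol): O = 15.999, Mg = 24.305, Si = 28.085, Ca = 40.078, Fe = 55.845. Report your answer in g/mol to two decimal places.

The formula mass is the sum 0.11(24.305) + 0.89(55.845) + 1(40.078) + 2(28.085) + 6(15.999).

244.62 g/mol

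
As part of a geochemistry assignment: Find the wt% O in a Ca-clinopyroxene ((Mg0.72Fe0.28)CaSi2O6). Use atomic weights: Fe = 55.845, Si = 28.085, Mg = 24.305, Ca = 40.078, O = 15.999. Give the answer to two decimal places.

Formula mass = 0.72×24.305 + 0.28×55.845 + 1×40.078 + 2×28.085 + 6×15.999 = 225.378 g/mol, of which 95.994 g is O.
So O makes up 95.994/225.378 = 0.4259 of the mass, i.e. 42.59%.

42.59 weight percent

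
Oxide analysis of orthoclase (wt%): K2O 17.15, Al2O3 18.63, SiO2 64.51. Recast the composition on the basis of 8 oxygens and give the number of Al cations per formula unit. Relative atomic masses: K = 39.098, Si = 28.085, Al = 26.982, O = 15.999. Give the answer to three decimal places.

1.016 Al apfu

K2O: 17.15/94.195 = 0.18207 mol → 0.36414 mol K, 0.18207 mol O.
Al2O3: 18.63/101.961 = 0.18272 mol → 0.36544 mol Al, 0.54816 mol O.
SiO2: 64.51/60.083 = 1.07368 mol → 1.07368 mol Si, 2.14736 mol O.
Total oxygen = 2.87759 mol. Normalization factor = 8/2.87759 = 2.78010.
Al per 8 O = 0.36544 × 2.78010 = 1.016.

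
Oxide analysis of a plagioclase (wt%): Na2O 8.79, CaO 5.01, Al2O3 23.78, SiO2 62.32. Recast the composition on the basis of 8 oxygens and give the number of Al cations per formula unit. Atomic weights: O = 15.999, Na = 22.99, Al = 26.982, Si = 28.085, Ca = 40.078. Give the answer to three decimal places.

8.79 wt% Na2O ÷ 61.979 g/mol = 0.14182 mol, giving 0.28364 Na and 0.14182 O.
5.01 wt% CaO ÷ 56.077 g/mol = 0.08934 mol, giving 0.08934 Ca and 0.08934 O.
23.78 wt% Al2O3 ÷ 101.961 g/mol = 0.23323 mol, giving 0.46646 Al and 0.69969 O.
62.32 wt% SiO2 ÷ 60.083 g/mol = 1.03723 mol, giving 1.03723 Si and 2.07446 O.
Oxygen sums to 3.00531; scaling by 8/3.00531 = 2.66196 puts the formula on 8 O.
Al: 0.46646 × 2.66196 = 1.242 atoms per formula unit.

1.242 Al apfu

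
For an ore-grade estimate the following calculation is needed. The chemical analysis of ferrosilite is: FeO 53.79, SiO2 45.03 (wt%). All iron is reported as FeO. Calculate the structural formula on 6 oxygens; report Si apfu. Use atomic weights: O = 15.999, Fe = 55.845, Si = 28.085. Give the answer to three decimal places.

FeO (M=71.844): mol = 0.74871; Fe = 0.74871, O = 0.74871.
SiO2 (M=60.083): mol = 0.74946; Si = 0.74946, O = 1.49892.
ΣO = 2.24763; factor = 6/ΣO = 2.66948.
Si apfu = 0.74946 × 2.66948 = 2.001.

2.001 Si apfu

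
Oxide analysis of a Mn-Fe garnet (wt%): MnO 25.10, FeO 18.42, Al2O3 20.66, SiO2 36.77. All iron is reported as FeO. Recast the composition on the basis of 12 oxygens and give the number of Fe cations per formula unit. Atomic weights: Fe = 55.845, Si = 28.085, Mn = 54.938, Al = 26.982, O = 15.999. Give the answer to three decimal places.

1.260 Fe apfu

25.10 wt% MnO ÷ 70.937 g/mol = 0.35384 mol, giving 0.35384 Mn and 0.35384 O.
18.42 wt% FeO ÷ 71.844 g/mol = 0.25639 mol, giving 0.25639 Fe and 0.25639 O.
20.66 wt% Al2O3 ÷ 101.961 g/mol = 0.20263 mol, giving 0.40526 Al and 0.60789 O.
36.77 wt% SiO2 ÷ 60.083 g/mol = 0.61199 mol, giving 0.61199 Si and 1.22398 O.
Oxygen sums to 2.44210; scaling by 12/2.44210 = 4.91380 puts the formula on 12 O.
Fe: 0.25639 × 4.91380 = 1.260 atoms per formula unit.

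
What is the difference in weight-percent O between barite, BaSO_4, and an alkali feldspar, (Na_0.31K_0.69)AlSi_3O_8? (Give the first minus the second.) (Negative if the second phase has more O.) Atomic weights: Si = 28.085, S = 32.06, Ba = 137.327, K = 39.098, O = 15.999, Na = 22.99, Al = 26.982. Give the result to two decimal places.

O in BaSO_4: molar mass 233.383 g/mol; 4×15.999 = 63.996 g → 27.42 wt%.
O in (Na_0.31K_0.69)AlSi_3O_8: molar mass 273.334 g/mol; 8×15.999 = 127.992 g → 46.83 wt%.
Difference = 27.42 − 46.83 = -19.41 percentage points.

-19.41 percentage points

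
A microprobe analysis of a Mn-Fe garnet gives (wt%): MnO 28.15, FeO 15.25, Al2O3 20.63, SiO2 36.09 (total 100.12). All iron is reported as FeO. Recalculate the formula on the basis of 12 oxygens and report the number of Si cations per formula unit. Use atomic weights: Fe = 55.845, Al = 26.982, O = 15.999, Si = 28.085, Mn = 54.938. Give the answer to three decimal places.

2.982 Si apfu

MnO: 28.15/70.937 = 0.39683 mol → 0.39683 mol Mn, 0.39683 mol O.
FeO: 15.25/71.844 = 0.21227 mol → 0.21227 mol Fe, 0.21227 mol O.
Al2O3: 20.63/101.961 = 0.20233 mol → 0.40466 mol Al, 0.60699 mol O.
SiO2: 36.09/60.083 = 0.60067 mol → 0.60067 mol Si, 1.20134 mol O.
Total oxygen = 2.41743 mol. Normalization factor = 12/2.41743 = 4.96395.
Si per 12 O = 0.60067 × 4.96395 = 2.982.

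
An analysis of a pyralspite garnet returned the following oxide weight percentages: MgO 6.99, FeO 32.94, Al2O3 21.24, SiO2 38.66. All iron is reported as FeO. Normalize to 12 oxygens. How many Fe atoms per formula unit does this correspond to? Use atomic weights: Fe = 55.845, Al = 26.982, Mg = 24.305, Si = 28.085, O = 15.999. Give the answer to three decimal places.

2.163 Fe apfu

MgO (M=40.304): mol = 0.17343; Mg = 0.17343, O = 0.17343.
FeO (M=71.844): mol = 0.45849; Fe = 0.45849, O = 0.45849.
Al2O3 (M=101.961): mol = 0.20831; Al = 0.41662, O = 0.62493.
SiO2 (M=60.083): mol = 0.64344; Si = 0.64344, O = 1.28688.
ΣO = 2.54373; factor = 12/ΣO = 4.71748.
Fe apfu = 0.45849 × 4.71748 = 2.163.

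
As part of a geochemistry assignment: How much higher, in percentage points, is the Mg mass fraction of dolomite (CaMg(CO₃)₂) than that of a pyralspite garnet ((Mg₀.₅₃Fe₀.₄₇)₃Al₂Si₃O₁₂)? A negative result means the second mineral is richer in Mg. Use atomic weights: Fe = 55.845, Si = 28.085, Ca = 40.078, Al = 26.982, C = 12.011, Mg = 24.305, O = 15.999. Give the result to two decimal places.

4.55 percentage points

First mineral: 24.305 g Mg in 184.399 g formula = 13.18 wt% Mg.
Second mineral: 38.645 g Mg in 447.593 g formula = 8.63 wt% Mg.
13.18% − 8.63% gives a difference of 4.55 percentage points.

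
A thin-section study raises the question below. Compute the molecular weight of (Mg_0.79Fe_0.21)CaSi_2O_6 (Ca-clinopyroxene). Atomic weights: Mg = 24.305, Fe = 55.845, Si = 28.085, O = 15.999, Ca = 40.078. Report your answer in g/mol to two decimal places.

223.17 g/mol

The formula mass is the sum 0.79·24.305 + 0.21·55.845 + 1·40.078 + 2·28.085 + 6·15.999.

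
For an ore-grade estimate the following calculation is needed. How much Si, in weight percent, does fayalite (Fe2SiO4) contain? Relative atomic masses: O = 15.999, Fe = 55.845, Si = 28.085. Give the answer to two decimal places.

Molar mass of Fe2SiO4: 2·55.845 + 1·28.085 + 4·15.999 = 203.771 g/mol.
Mass of Si per formula unit: 1 × 28.085 = 28.085 g.
Weight fraction Si = 28.085 / 203.771 = 0.1378.

13.78 weight percent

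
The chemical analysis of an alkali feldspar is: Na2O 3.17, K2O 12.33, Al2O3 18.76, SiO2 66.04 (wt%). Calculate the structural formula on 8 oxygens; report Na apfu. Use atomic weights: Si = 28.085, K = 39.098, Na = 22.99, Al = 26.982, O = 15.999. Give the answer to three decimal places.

Na2O: 3.17/61.979 = 0.05115 mol → 0.10230 mol Na, 0.05115 mol O.
K2O: 12.33/94.195 = 0.13090 mol → 0.26180 mol K, 0.13090 mol O.
Al2O3: 18.76/101.961 = 0.18399 mol → 0.36798 mol Al, 0.55197 mol O.
SiO2: 66.04/60.083 = 1.09915 mol → 1.09915 mol Si, 2.19830 mol O.
Total oxygen = 2.93232 mol. Normalization factor = 8/2.93232 = 2.72822.
Na per 8 O = 0.10230 × 2.72822 = 0.279.

0.279 Na apfu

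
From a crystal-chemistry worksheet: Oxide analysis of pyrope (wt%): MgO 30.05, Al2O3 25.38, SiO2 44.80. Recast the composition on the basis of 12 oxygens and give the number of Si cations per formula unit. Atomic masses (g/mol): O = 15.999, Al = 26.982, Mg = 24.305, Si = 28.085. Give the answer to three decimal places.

2.999 Si apfu

MgO: 30.05/40.304 = 0.74558 mol → 0.74558 mol Mg, 0.74558 mol O.
Al2O3: 25.38/101.961 = 0.24892 mol → 0.49784 mol Al, 0.74676 mol O.
SiO2: 44.80/60.083 = 0.74564 mol → 0.74564 mol Si, 1.49128 mol O.
Total oxygen = 2.98362 mol. Normalization factor = 12/2.98362 = 4.02196.
Si per 12 O = 0.74564 × 4.02196 = 2.999.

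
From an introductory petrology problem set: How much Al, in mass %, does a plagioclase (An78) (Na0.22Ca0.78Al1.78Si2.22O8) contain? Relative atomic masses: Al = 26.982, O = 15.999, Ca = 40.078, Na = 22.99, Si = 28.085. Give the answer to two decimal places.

Molar mass of Na0.22Ca0.78Al1.78Si2.22O8: 0.22·22.99 + 0.78·40.078 + 1.78·26.982 + 2.22·28.085 + 8·15.999 = 274.687 g/mol.
Mass of Al per formula unit: 1.78 × 26.982 = 48.028 g.
Weight fraction Al = 48.028 / 274.687 = 0.1748.

17.48 mass %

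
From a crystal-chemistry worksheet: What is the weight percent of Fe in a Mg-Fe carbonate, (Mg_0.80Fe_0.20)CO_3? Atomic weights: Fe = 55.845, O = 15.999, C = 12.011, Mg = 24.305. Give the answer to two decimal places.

Molar mass of (Mg_0.80Fe_0.20)CO_3: 0.80·24.305 + 0.20·55.845 + 1·12.011 + 3·15.999 = 90.621 g/mol.
Mass of Fe per formula unit: 0.20 × 55.845 = 11.169 g.
Weight fraction Fe = 11.169 / 90.621 = 0.1232.

12.32 weight percent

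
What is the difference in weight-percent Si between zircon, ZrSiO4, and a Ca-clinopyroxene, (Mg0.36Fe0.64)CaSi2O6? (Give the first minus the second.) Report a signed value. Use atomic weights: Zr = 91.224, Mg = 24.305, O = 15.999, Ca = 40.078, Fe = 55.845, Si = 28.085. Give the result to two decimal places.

-8.41 percentage points

First mineral: 28.085 g Si in 183.305 g formula = 15.32 wt% Si.
Second mineral: 56.170 g Si in 236.733 g formula = 23.73 wt% Si.
15.32% − 23.73% gives a difference of -8.41 percentage points.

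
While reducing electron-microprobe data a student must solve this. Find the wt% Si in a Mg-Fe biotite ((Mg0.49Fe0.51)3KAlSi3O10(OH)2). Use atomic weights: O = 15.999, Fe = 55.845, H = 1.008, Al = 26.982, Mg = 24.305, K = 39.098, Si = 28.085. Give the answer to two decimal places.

Formula mass = 1.47*24.305 + 1.53*55.845 + 1*39.098 + 1*26.982 + 3*28.085 + 12*15.999 + 2*1.008 = 465.510 g/mol, of which 84.255 g is Si.
So Si makes up 84.255/465.510 = 0.1810 of the mass, i.e. 18.10%.

18.10 weight percent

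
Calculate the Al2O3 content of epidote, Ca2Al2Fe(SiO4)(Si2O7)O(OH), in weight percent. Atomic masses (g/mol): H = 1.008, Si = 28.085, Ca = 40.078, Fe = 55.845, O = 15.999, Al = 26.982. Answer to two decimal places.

21.10 wt%

Formula mass = 483.215 g/mol.
2 Al → 1.0000 mol Al2O3 per formula unit; M(Al2O3) = 101.961, so Al2O3 mass = 101.961 g.
101.961/483.215 × 100 = 21.10 wt%.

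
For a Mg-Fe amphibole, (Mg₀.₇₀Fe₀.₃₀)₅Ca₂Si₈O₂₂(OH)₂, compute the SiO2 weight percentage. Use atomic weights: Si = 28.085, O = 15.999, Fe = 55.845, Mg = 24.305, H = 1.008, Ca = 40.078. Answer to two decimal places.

55.91 wt%

Molar mass of (Mg₀.₇₀Fe₀.₃₀)₅Ca₂Si₈O₂₂(OH)₂ = 3.50·24.305 + 1.50·55.845 + 2·40.078 + 8·28.085 + 24·15.999 + 2·1.008 = 859.663 g/mol.
Each formula unit contains 8 Si, equivalent to 8/1 = 8.0000 mol SiO2.
M(SiO2) = 1×28.085 + 2×15.999 = 60.083 g/mol.
Mass of SiO2 per formula unit = 8.0000 × 60.083 = 480.664 g.
SiO2 wt% = 480.664 / 859.663 × 100 = 55.91%.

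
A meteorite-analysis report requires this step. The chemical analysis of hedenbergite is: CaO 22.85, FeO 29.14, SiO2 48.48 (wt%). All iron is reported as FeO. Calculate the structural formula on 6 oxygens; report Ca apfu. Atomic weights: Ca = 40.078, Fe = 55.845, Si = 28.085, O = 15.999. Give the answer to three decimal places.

CaO (M=56.077): mol = 0.40748; Ca = 0.40748, O = 0.40748.
FeO (M=71.844): mol = 0.40560; Fe = 0.40560, O = 0.40560.
SiO2 (M=60.083): mol = 0.80688; Si = 0.80688, O = 1.61376.
ΣO = 2.42684; factor = 6/ΣO = 2.47235.
Ca apfu = 0.40748 × 2.47235 = 1.007.

1.007 Ca apfu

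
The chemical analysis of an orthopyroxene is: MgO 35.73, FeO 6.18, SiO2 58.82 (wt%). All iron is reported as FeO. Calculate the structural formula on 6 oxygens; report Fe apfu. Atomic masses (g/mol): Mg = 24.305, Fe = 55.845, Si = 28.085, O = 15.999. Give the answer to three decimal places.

0.176 Fe apfu

MgO (M=40.304): mol = 0.88651; Mg = 0.88651, O = 0.88651.
FeO (M=71.844): mol = 0.08602; Fe = 0.08602, O = 0.08602.
SiO2 (M=60.083): mol = 0.97898; Si = 0.97898, O = 1.95796.
ΣO = 2.93049; factor = 6/ΣO = 2.04744.
Fe apfu = 0.08602 × 2.04744 = 0.176.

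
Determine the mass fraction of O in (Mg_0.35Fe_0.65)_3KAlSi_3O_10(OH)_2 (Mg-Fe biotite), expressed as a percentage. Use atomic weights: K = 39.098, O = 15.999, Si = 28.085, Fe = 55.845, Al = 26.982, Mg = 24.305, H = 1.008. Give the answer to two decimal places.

40.10 weight percent

Molar mass of (Mg_0.35Fe_0.65)_3KAlSi_3O_10(OH)_2: 1.05×24.305 + 1.95×55.845 + 1×39.098 + 1×26.982 + 3×28.085 + 12×15.999 + 2×1.008 = 478.757 g/mol.
Mass of O per formula unit: 12 × 15.999 = 191.988 g.
Weight fraction O = 191.988 / 478.757 = 0.4010.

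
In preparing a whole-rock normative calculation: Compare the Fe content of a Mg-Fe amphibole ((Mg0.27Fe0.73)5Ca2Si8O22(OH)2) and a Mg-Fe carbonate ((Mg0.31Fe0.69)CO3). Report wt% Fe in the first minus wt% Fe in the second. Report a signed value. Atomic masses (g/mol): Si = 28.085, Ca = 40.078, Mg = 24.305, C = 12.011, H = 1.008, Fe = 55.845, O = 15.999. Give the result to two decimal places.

First mineral: 203.834 g Fe in 927.474 g formula = 21.98 wt% Fe.
Second mineral: 38.533 g Fe in 106.076 g formula = 36.33 wt% Fe.
21.98% − 36.33% gives a difference of -14.35 percentage points.

-14.35 percentage points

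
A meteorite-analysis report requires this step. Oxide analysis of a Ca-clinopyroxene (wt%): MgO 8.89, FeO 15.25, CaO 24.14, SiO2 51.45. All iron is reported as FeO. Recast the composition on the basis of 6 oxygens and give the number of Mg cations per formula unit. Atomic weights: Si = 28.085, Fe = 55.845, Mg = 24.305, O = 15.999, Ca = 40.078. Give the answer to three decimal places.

MgO (M=40.304): mol = 0.22057; Mg = 0.22057, O = 0.22057.
FeO (M=71.844): mol = 0.21227; Fe = 0.21227, O = 0.21227.
CaO (M=56.077): mol = 0.43048; Ca = 0.43048, O = 0.43048.
SiO2 (M=60.083): mol = 0.85632; Si = 0.85632, O = 1.71264.
ΣO = 2.57596; factor = 6/ΣO = 2.32923.
Mg apfu = 0.22057 × 2.32923 = 0.514.

0.514 Mg apfu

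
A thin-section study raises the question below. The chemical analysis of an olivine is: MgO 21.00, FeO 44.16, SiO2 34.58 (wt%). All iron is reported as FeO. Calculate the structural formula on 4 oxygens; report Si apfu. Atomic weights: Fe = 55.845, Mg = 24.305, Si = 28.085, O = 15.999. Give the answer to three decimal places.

1.007 Si apfu

MgO (M=40.304): mol = 0.52104; Mg = 0.52104, O = 0.52104.
FeO (M=71.844): mol = 0.61467; Fe = 0.61467, O = 0.61467.
SiO2 (M=60.083): mol = 0.57554; Si = 0.57554, O = 1.15108.
ΣO = 2.28679; factor = 4/ΣO = 1.74918.
Si apfu = 0.57554 × 1.74918 = 1.007.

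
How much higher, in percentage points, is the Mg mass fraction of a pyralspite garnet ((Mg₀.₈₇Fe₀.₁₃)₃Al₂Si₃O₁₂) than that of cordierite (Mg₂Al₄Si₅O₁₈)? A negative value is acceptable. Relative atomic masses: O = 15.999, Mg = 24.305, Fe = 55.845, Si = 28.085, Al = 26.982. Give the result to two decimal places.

6.96 percentage points

Mg in (Mg₀.₈₇Fe₀.₁₃)₃Al₂Si₃O₁₂: molar mass 415.423 g/mol; 2.61×24.305 = 63.436 g → 15.27 wt%.
Mg in Mg₂Al₄Si₅O₁₈: molar mass 584.945 g/mol; 2×24.305 = 48.610 g → 8.31 wt%.
Difference = 15.27 − 8.31 = 6.96 percentage points.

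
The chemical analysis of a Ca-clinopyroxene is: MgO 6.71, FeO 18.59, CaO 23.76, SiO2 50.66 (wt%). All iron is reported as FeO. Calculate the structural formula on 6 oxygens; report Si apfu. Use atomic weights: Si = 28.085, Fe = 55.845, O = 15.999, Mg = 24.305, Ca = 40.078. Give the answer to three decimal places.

6.71 wt% MgO ÷ 40.304 g/mol = 0.16648 mol, giving 0.16648 Mg and 0.16648 O.
18.59 wt% FeO ÷ 71.844 g/mol = 0.25876 mol, giving 0.25876 Fe and 0.25876 O.
23.76 wt% CaO ÷ 56.077 g/mol = 0.42370 mol, giving 0.42370 Ca and 0.42370 O.
50.66 wt% SiO2 ÷ 60.083 g/mol = 0.84317 mol, giving 0.84317 Si and 1.68634 O.
Oxygen sums to 2.53528; scaling by 6/2.53528 = 2.36660 puts the formula on 6 O.
Si: 0.84317 × 2.36660 = 1.995 atoms per formula unit.

1.995 Si apfu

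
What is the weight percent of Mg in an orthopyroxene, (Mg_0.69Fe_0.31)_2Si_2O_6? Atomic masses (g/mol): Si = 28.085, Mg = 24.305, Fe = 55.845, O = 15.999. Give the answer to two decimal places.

Formula mass = 1.38×24.305 + 0.62×55.845 + 2×28.085 + 6×15.999 = 220.329 g/mol, of which 33.541 g is Mg.
So Mg makes up 33.541/220.329 = 0.1522 of the mass, i.e. 15.22%.

15.22 wt%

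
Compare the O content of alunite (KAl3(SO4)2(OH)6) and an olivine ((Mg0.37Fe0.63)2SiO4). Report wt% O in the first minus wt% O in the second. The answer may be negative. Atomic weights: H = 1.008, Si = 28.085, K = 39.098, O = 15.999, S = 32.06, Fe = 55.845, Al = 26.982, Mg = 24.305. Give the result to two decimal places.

M(KAl3(SO4)2(OH)6) = 414.198 g/mol, so wt% O = 223.986/414.198 × 100 = 54.08%.
M((Mg0.37Fe0.63)2SiO4) = 180.431 g/mol, so wt% O = 63.996/180.431 × 100 = 35.47%.
54.08 − 35.47 = 18.61 pp.

18.61 percentage points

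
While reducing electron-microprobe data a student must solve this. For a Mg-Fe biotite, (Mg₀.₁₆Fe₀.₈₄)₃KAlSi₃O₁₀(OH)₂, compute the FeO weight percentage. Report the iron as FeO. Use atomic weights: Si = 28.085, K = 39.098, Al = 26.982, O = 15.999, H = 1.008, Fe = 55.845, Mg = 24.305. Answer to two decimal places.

36.45 wt%

Molar mass of (Mg₀.₁₆Fe₀.₈₄)₃KAlSi₃O₁₀(OH)₂ = 0.48×24.305 + 2.52×55.845 + 1×39.098 + 1×26.982 + 3×28.085 + 12×15.999 + 2×1.008 = 496.735 g/mol.
Each formula unit contains 2.52 Fe, equivalent to 2.52/1 = 2.5200 mol FeO.
M(FeO) = 1×55.845 + 1×15.999 = 71.844 g/mol.
Mass of FeO per formula unit = 2.5200 × 71.844 = 181.047 g.
FeO wt% = 181.047 / 496.735 × 100 = 36.45%.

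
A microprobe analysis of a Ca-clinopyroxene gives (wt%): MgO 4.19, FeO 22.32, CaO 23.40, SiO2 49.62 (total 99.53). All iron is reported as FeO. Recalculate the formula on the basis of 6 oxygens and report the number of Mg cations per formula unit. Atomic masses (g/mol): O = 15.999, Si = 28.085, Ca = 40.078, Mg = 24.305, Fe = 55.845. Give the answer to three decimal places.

0.251 Mg apfu

MgO: 4.19/40.304 = 0.10396 mol → 0.10396 mol Mg, 0.10396 mol O.
FeO: 22.32/71.844 = 0.31067 mol → 0.31067 mol Fe, 0.31067 mol O.
CaO: 23.40/56.077 = 0.41728 mol → 0.41728 mol Ca, 0.41728 mol O.
SiO2: 49.62/60.083 = 0.82586 mol → 0.82586 mol Si, 1.65172 mol O.
Total oxygen = 2.48363 mol. Normalization factor = 6/2.48363 = 2.41582.
Mg per 6 O = 0.10396 × 2.41582 = 0.251.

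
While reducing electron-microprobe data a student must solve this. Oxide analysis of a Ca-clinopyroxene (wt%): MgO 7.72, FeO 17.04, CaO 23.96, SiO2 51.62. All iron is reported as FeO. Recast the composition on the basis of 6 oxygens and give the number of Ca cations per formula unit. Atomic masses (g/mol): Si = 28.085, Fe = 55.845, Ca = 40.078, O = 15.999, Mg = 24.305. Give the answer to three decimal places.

7.72 wt% MgO ÷ 40.304 g/mol = 0.19154 mol, giving 0.19154 Mg and 0.19154 O.
17.04 wt% FeO ÷ 71.844 g/mol = 0.23718 mol, giving 0.23718 Fe and 0.23718 O.
23.96 wt% CaO ÷ 56.077 g/mol = 0.42727 mol, giving 0.42727 Ca and 0.42727 O.
51.62 wt% SiO2 ÷ 60.083 g/mol = 0.85914 mol, giving 0.85914 Si and 1.71828 O.
Oxygen sums to 2.57427; scaling by 6/2.57427 = 2.33076 puts the formula on 6 O.
Ca: 0.42727 × 2.33076 = 0.996 atoms per formula unit.

0.996 Ca apfu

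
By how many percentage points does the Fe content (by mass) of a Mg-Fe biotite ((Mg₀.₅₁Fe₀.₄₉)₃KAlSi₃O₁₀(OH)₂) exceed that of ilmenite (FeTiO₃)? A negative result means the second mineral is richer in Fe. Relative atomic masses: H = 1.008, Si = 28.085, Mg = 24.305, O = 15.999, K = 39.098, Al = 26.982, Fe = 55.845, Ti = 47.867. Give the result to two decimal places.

-19.10 percentage points

First mineral: 82.092 g Fe in 463.618 g formula = 17.71 wt% Fe.
Second mineral: 55.845 g Fe in 151.709 g formula = 36.81 wt% Fe.
17.71% − 36.81% gives a difference of -19.10 percentage points.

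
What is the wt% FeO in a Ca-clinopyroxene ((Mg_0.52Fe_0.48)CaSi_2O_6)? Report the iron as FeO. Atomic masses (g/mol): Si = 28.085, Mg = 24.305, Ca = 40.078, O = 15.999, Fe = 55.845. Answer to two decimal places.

14.88 wt%

Formula mass = 231.686 g/mol.
0.48 Fe → 0.4800 mol FeO per formula unit; M(FeO) = 71.844, so FeO mass = 34.485 g.
34.485/231.686 × 100 = 14.88 wt%.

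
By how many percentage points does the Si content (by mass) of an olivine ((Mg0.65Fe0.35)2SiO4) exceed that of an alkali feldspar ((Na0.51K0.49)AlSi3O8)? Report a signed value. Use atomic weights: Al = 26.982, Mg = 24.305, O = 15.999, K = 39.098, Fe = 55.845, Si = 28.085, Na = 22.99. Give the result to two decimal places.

-13.94 percentage points

Si in (Mg0.65Fe0.35)2SiO4: molar mass 162.769 g/mol; 1×28.085 = 28.085 g → 17.25 wt%.
Si in (Na0.51K0.49)AlSi3O8: molar mass 270.112 g/mol; 3×28.085 = 84.255 g → 31.19 wt%.
Difference = 17.25 − 31.19 = -13.94 percentage points.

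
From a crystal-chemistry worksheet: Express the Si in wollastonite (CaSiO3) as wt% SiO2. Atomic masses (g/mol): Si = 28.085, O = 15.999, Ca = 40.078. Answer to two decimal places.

51.72 wt%

Molar mass of CaSiO3 = 1×40.078 + 1×28.085 + 3×15.999 = 116.160 g/mol.
Each formula unit contains 1 Si, equivalent to 1/1 = 1.0000 mol SiO2.
M(SiO2) = 1×28.085 + 2×15.999 = 60.083 g/mol.
Mass of SiO2 per formula unit = 1.0000 × 60.083 = 60.083 g.
SiO2 wt% = 60.083 / 116.160 × 100 = 51.72%.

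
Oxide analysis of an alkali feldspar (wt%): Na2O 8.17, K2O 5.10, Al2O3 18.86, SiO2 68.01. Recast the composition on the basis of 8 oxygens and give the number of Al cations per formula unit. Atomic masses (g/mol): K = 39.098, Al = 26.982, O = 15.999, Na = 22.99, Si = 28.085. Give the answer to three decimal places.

8.17 wt% Na2O ÷ 61.979 g/mol = 0.13182 mol, giving 0.26364 Na and 0.13182 O.
5.10 wt% K2O ÷ 94.195 g/mol = 0.05414 mol, giving 0.10828 K and 0.05414 O.
18.86 wt% Al2O3 ÷ 101.961 g/mol = 0.18497 mol, giving 0.36994 Al and 0.55491 O.
68.01 wt% SiO2 ÷ 60.083 g/mol = 1.13193 mol, giving 1.13193 Si and 2.26386 O.
Oxygen sums to 3.00473; scaling by 8/3.00473 = 2.66247 puts the formula on 8 O.
Al: 0.36994 × 2.66247 = 0.985 atoms per formula unit.

0.985 Al apfu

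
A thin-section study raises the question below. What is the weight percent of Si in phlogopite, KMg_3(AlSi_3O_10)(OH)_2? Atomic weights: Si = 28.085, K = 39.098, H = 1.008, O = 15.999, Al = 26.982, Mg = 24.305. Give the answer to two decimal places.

20.19 weight percent

M(KMg_3(AlSi_3O_10)(OH)_2) = 417.254 g/mol.
Si contributes 3 × 28.085 = 84.255 g per mole.
84.255/417.254 = 0.2019 → 20.19%.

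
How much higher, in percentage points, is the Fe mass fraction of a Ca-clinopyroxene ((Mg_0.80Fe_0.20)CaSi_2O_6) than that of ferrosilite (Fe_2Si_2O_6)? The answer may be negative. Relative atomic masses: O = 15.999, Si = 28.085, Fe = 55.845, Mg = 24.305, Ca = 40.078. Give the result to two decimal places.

First mineral: 11.169 g Fe in 222.855 g formula = 5.01 wt% Fe.
Second mineral: 111.690 g Fe in 263.854 g formula = 42.33 wt% Fe.
5.01% − 42.33% gives a difference of -37.32 percentage points.

-37.32 percentage points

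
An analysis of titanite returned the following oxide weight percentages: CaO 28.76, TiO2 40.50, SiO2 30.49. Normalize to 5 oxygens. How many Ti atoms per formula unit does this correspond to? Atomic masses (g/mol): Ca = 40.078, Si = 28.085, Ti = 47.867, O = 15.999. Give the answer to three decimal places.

28.76 wt% CaO ÷ 56.077 g/mol = 0.51287 mol, giving 0.51287 Ca and 0.51287 O.
40.50 wt% TiO2 ÷ 79.865 g/mol = 0.50711 mol, giving 0.50711 Ti and 1.01422 O.
30.49 wt% SiO2 ÷ 60.083 g/mol = 0.50746 mol, giving 0.50746 Si and 1.01492 O.
Oxygen sums to 2.54201; scaling by 5/2.54201 = 1.96695 puts the formula on 5 O.
Ti: 0.50711 × 1.96695 = 0.997 atoms per formula unit.

0.997 Ti apfu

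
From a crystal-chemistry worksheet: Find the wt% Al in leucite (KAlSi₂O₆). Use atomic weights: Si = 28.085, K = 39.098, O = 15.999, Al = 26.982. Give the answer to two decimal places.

12.36 wt%

Formula mass = 1×39.098 + 1×26.982 + 2×28.085 + 6×15.999 = 218.244 g/mol, of which 26.982 g is Al.
So Al makes up 26.982/218.244 = 0.1236 of the mass, i.e. 12.36%.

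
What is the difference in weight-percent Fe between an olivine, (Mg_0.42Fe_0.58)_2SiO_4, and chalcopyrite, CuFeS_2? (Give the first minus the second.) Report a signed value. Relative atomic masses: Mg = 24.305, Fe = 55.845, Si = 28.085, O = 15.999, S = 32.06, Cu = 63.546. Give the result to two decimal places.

Fe in (Mg_0.42Fe_0.58)_2SiO_4: molar mass 177.277 g/mol; 1.16×55.845 = 64.780 g → 36.54 wt%.
Fe in CuFeS_2: molar mass 183.511 g/mol; 1×55.845 = 55.845 g → 30.43 wt%.
Difference = 36.54 − 30.43 = 6.11 percentage points.

6.11 percentage points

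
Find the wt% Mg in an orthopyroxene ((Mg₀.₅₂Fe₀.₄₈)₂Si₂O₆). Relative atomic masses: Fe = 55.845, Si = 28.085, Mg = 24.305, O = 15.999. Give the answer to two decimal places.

10.94 wt%

Molar mass of (Mg₀.₅₂Fe₀.₄₈)₂Si₂O₆: 1.04·24.305 + 0.96·55.845 + 2·28.085 + 6·15.999 = 231.052 g/mol.
Mass of Mg per formula unit: 1.04 × 24.305 = 25.277 g.
Weight fraction Mg = 25.277 / 231.052 = 0.1094.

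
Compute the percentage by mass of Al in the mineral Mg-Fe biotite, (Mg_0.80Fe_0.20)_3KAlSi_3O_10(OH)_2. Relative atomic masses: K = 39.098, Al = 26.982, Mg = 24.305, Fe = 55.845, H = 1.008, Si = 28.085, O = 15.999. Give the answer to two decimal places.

6.19 mass %

Molar mass of (Mg_0.80Fe_0.20)_3KAlSi_3O_10(OH)_2: 2.40·24.305 + 0.60·55.845 + 1·39.098 + 1·26.982 + 3·28.085 + 12·15.999 + 2·1.008 = 436.178 g/mol.
Mass of Al per formula unit: 1 × 26.982 = 26.982 g.
Weight fraction Al = 26.982 / 436.178 = 0.0619.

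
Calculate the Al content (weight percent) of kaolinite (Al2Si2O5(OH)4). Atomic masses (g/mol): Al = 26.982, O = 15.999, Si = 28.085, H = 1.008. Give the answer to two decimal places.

20.90 weight percent

Molar mass of Al2Si2O5(OH)4: 2×26.982 + 2×28.085 + 9×15.999 + 4×1.008 = 258.157 g/mol.
Mass of Al per formula unit: 2 × 26.982 = 53.964 g.
Weight fraction Al = 53.964 / 258.157 = 0.2090.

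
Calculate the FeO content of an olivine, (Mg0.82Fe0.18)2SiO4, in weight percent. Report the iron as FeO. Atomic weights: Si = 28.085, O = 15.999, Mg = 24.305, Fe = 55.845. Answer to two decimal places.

17.01 wt%

M((Mg0.82Fe0.18)2SiO4) = 152.045 g/mol; M(FeO) = 71.844 g/mol.
Moles FeO per formula unit = 0.36 Fe ÷ 1 = 0.3600.
FeO fraction = (0.3600 × 71.844) / 152.045 = 25.864/152.045 = 0.1701.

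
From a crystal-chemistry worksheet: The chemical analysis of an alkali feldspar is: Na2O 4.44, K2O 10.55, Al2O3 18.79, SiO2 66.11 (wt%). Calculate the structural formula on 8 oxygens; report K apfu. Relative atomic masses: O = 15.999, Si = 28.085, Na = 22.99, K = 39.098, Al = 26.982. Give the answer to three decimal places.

0.610 K apfu

Na2O (M=61.979): mol = 0.07164; Na = 0.14328, O = 0.07164.
K2O (M=94.195): mol = 0.11200; K = 0.22400, O = 0.11200.
Al2O3 (M=101.961): mol = 0.18429; Al = 0.36858, O = 0.55287.
SiO2 (M=60.083): mol = 1.10031; Si = 1.10031, O = 2.20062.
ΣO = 2.93713; factor = 8/ΣO = 2.72375.
K apfu = 0.22400 × 2.72375 = 0.610.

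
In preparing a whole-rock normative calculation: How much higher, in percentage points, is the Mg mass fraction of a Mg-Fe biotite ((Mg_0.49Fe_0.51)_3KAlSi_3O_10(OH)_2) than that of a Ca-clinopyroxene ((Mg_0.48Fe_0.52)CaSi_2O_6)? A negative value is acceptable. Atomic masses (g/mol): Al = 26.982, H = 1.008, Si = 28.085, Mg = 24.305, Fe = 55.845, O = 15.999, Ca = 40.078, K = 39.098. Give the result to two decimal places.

M((Mg_0.49Fe_0.51)_3KAlSi_3O_10(OH)_2) = 465.510 g/mol, so wt% Mg = 35.728/465.510 × 100 = 7.68%.
M((Mg_0.48Fe_0.52)CaSi_2O_6) = 232.948 g/mol, so wt% Mg = 11.666/232.948 × 100 = 5.01%.
7.68 − 5.01 = 2.67 pp.

2.67 percentage points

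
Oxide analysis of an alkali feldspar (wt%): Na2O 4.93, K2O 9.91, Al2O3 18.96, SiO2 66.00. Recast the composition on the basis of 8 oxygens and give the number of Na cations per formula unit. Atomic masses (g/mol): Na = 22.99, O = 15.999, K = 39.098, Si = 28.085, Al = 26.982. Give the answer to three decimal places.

0.433 Na apfu

Na2O: 4.93/61.979 = 0.07954 mol → 0.15908 mol Na, 0.07954 mol O.
K2O: 9.91/94.195 = 0.10521 mol → 0.21042 mol K, 0.10521 mol O.
Al2O3: 18.96/101.961 = 0.18595 mol → 0.37190 mol Al, 0.55785 mol O.
SiO2: 66.00/60.083 = 1.09848 mol → 1.09848 mol Si, 2.19696 mol O.
Total oxygen = 2.93956 mol. Normalization factor = 8/2.93956 = 2.72150.
Na per 8 O = 0.15908 × 2.72150 = 0.433.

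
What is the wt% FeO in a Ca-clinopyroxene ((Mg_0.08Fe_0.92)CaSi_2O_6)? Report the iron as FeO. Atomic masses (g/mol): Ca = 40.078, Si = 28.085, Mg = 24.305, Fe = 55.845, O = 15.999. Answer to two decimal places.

26.92 wt%

Formula mass = 245.564 g/mol.
0.92 Fe → 0.9200 mol FeO per formula unit; M(FeO) = 71.844, so FeO mass = 66.096 g.
66.096/245.564 × 100 = 26.92 wt%.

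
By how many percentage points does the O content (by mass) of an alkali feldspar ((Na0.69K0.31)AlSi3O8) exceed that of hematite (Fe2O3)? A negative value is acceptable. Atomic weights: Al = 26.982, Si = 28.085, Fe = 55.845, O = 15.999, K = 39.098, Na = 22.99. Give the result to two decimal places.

17.84 percentage points

M((Na0.69K0.31)AlSi3O8) = 267.212 g/mol, so wt% O = 127.992/267.212 × 100 = 47.90%.
M(Fe2O3) = 159.687 g/mol, so wt% O = 47.997/159.687 × 100 = 30.06%.
47.90 − 30.06 = 17.84 pp.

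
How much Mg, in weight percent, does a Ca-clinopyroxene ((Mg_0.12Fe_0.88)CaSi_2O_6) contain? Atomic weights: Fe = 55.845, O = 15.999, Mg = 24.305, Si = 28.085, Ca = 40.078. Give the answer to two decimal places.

M((Mg_0.12Fe_0.88)CaSi_2O_6) = 244.302 g/mol.
Mg contributes 0.12 × 24.305 = 2.917 g per mole.
2.917/244.302 = 0.0119 → 1.19%.

1.19 weight percent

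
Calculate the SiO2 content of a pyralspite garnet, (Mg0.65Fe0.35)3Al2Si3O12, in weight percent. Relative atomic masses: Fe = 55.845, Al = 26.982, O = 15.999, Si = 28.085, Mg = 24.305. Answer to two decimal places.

Molar mass of (Mg0.65Fe0.35)3Al2Si3O12 = 1.95*24.305 + 1.05*55.845 + 2*26.982 + 3*28.085 + 12*15.999 = 436.239 g/mol.
Each formula unit contains 3 Si, equivalent to 3/1 = 3.0000 mol SiO2.
M(SiO2) = 1×28.085 + 2×15.999 = 60.083 g/mol.
Mass of SiO2 per formula unit = 3.0000 × 60.083 = 180.249 g.
SiO2 wt% = 180.249 / 436.239 × 100 = 41.32%.

41.32 wt%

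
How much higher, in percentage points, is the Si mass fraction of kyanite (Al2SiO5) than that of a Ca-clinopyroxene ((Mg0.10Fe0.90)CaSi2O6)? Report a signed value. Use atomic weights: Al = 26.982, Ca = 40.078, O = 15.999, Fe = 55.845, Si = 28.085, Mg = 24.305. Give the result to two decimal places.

First mineral: 28.085 g Si in 162.044 g formula = 17.33 wt% Si.
Second mineral: 56.170 g Si in 244.933 g formula = 22.93 wt% Si.
17.33% − 22.93% gives a difference of -5.60 percentage points.

-5.60 percentage points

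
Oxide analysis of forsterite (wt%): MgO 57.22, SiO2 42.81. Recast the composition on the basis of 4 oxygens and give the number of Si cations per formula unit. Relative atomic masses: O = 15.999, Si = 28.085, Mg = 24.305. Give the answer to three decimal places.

1.002 Si apfu

MgO: 57.22/40.304 = 1.41971 mol → 1.41971 mol Mg, 1.41971 mol O.
SiO2: 42.81/60.083 = 0.71251 mol → 0.71251 mol Si, 1.42502 mol O.
Total oxygen = 2.84473 mol. Normalization factor = 4/2.84473 = 1.40611.
Si per 4 O = 0.71251 × 1.40611 = 1.002.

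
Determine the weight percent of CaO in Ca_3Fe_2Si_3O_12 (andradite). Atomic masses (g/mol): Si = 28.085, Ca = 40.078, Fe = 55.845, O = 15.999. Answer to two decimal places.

33.11 wt%

M(Ca_3Fe_2Si_3O_12) = 508.167 g/mol; M(CaO) = 56.077 g/mol.
Moles CaO per formula unit = 3 Ca ÷ 1 = 3.0000.
CaO fraction = (3.0000 × 56.077) / 508.167 = 168.231/508.167 = 0.3311.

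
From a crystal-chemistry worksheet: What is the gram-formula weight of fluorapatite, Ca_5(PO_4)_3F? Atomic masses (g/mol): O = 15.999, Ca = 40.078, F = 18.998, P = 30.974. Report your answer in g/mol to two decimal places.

M = 5·40.078 + 3·30.974 + 12·15.999 + 1·18.998

504.30 g/mol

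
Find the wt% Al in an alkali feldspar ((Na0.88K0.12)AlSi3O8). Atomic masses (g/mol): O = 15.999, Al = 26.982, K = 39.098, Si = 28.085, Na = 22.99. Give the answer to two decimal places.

Formula mass = 0.88×22.99 + 0.12×39.098 + 1×26.982 + 3×28.085 + 8×15.999 = 264.152 g/mol, of which 26.982 g is Al.
So Al makes up 26.982/264.152 = 0.1021 of the mass, i.e. 10.21%.

10.21 weight percent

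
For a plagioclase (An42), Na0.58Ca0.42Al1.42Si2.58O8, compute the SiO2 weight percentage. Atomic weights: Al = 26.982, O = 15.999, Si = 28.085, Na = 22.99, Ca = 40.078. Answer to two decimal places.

Formula mass = 268.933 g/mol.
2.58 Si → 2.5800 mol SiO2 per formula unit; M(SiO2) = 60.083, so SiO2 mass = 155.014 g.
155.014/268.933 × 100 = 57.64 wt%.

57.64 wt%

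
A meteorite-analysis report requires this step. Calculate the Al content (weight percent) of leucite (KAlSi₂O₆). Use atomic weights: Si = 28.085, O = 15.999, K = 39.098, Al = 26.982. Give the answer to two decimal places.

12.36 weight percent

Formula mass = 1·39.098 + 1·26.982 + 2·28.085 + 6·15.999 = 218.244 g/mol, of which 26.982 g is Al.
So Al makes up 26.982/218.244 = 0.1236 of the mass, i.e. 12.36%.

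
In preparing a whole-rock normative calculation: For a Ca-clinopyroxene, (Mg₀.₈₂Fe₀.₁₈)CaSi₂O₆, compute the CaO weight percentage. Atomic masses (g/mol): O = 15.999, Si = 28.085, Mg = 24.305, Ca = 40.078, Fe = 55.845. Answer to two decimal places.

Molar mass of (Mg₀.₈₂Fe₀.₁₈)CaSi₂O₆ = 0.82×24.305 + 0.18×55.845 + 1×40.078 + 2×28.085 + 6×15.999 = 222.224 g/mol.
Each formula unit contains 1 Ca, equivalent to 1/1 = 1.0000 mol CaO.
M(CaO) = 1×40.078 + 1×15.999 = 56.077 g/mol.
Mass of CaO per formula unit = 1.0000 × 56.077 = 56.077 g.
CaO wt% = 56.077 / 222.224 × 100 = 25.23%.

25.23 wt%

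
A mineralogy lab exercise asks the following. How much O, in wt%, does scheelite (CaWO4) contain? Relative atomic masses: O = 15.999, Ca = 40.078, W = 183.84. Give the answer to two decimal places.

M(CaWO4) = 287.914 g/mol.
O contributes 4 × 15.999 = 63.996 g per mole.
63.996/287.914 = 0.2223 → 22.23%.

22.23 wt%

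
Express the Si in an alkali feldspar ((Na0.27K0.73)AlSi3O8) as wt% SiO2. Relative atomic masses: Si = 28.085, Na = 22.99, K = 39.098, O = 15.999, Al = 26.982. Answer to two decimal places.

65.79 wt%

Formula mass = 273.978 g/mol.
3 Si → 3.0000 mol SiO2 per formula unit; M(SiO2) = 60.083, so SiO2 mass = 180.249 g.
180.249/273.978 × 100 = 65.79 wt%.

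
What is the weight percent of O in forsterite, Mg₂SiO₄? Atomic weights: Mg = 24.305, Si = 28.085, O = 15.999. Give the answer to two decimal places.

45.49 mass %

Formula mass = 2·24.305 + 1·28.085 + 4·15.999 = 140.691 g/mol, of which 63.996 g is O.
So O makes up 63.996/140.691 = 0.4549 of the mass, i.e. 45.49%.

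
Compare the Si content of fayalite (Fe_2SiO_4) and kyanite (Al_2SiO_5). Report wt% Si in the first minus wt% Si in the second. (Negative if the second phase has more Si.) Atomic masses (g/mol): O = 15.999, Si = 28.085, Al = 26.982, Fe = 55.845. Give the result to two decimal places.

First mineral: 28.085 g Si in 203.771 g formula = 13.78 wt% Si.
Second mineral: 28.085 g Si in 162.044 g formula = 17.33 wt% Si.
13.78% − 17.33% gives a difference of -3.55 percentage points.

-3.55 percentage points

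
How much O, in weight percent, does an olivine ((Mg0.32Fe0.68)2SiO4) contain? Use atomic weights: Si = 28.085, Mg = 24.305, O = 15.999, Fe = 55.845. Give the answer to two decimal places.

34.86 weight percent

Molar mass of (Mg0.32Fe0.68)2SiO4: 0.64×24.305 + 1.36×55.845 + 1×28.085 + 4×15.999 = 183.585 g/mol.
Mass of O per formula unit: 4 × 15.999 = 63.996 g.
Weight fraction O = 63.996 / 183.585 = 0.3486.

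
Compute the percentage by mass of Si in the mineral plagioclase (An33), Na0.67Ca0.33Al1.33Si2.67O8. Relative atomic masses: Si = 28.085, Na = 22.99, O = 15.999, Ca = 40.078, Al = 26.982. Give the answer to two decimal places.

28.03 wt%

Formula mass = 0.67·22.99 + 0.33·40.078 + 1.33·26.982 + 2.67·28.085 + 8·15.999 = 267.494 g/mol, of which 74.987 g is Si.
So Si makes up 74.987/267.494 = 0.2803 of the mass, i.e. 28.03%.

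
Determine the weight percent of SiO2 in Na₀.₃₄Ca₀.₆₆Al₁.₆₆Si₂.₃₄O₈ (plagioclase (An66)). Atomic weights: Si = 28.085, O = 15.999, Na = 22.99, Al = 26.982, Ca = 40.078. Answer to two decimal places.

Molar mass of Na₀.₃₄Ca₀.₆₆Al₁.₆₆Si₂.₃₄O₈ = 0.34×22.99 + 0.66×40.078 + 1.66×26.982 + 2.34×28.085 + 8×15.999 = 272.769 g/mol.
Each formula unit contains 2.34 Si, equivalent to 2.34/1 = 2.3400 mol SiO2.
M(SiO2) = 1×28.085 + 2×15.999 = 60.083 g/mol.
Mass of SiO2 per formula unit = 2.3400 × 60.083 = 140.594 g.
SiO2 wt% = 140.594 / 272.769 × 100 = 51.54%.

51.54 wt%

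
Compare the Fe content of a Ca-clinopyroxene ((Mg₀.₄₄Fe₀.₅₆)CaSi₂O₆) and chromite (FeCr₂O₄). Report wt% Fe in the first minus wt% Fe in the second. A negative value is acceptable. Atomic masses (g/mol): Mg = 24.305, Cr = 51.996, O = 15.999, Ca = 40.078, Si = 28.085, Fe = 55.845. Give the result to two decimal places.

First mineral: 31.273 g Fe in 234.209 g formula = 13.35 wt% Fe.
Second mineral: 55.845 g Fe in 223.833 g formula = 24.95 wt% Fe.
13.35% − 24.95% gives a difference of -11.60 percentage points.

-11.60 percentage points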